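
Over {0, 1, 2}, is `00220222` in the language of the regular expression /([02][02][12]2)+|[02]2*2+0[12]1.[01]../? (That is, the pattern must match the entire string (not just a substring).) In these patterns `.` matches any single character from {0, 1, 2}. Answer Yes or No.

Yes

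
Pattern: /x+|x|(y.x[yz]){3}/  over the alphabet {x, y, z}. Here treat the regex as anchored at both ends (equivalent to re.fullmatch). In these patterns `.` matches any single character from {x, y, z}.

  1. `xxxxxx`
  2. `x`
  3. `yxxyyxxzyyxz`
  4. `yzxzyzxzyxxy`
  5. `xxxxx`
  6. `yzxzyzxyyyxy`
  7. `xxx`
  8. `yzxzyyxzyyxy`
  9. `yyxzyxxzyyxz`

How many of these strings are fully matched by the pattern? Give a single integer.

1 → match
2 → match
3 → match
4 → match
5 → match
6 → match
7 → match
8 → match
9 → match
Total matched: 9

9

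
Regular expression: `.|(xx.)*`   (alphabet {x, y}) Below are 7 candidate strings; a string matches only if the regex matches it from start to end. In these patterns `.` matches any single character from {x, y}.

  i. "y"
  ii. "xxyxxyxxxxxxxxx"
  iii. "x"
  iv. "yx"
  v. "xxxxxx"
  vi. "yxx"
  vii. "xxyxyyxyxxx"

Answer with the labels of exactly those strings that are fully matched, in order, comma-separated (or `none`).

i, ii, iii, v

i → match
ii → match
iii → match
iv → no match
v → match
vi → no match
vii → no match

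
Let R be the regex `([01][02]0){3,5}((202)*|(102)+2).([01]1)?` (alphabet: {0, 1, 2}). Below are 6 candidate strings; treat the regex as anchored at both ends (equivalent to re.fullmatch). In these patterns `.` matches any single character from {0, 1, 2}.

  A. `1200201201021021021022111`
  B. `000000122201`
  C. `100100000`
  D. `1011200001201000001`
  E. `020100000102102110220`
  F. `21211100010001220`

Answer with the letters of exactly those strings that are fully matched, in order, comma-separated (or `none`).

A → match
B → no match
C → no match
D → no match
E → no match
F → no match

A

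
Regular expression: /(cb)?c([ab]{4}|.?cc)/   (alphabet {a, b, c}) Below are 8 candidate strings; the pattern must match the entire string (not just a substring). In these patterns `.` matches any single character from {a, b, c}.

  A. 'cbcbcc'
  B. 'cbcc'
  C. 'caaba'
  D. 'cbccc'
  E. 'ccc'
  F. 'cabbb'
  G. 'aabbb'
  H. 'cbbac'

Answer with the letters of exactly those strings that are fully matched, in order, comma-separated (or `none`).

A → match
B → match
C → match
D → match
E → match
F → match
G → no match
H → no match

A, B, C, D, E, F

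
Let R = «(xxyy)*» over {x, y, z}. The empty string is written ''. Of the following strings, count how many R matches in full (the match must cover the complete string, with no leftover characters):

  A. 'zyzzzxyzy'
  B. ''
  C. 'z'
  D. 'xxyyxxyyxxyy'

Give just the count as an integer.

A → no match
B → match
C → no match
D → match
Total matched: 2

2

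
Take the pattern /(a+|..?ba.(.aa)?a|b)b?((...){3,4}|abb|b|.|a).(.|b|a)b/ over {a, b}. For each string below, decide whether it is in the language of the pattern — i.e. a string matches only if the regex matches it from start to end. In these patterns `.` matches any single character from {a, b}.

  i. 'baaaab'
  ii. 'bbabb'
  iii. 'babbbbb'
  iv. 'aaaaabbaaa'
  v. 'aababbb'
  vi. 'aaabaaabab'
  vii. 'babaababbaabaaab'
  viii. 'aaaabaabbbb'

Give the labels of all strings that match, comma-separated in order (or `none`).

i. 'baaaab' → no match
ii. 'bbabb' → match
iii. 'babbbbb' → match
iv. 'aaaaabbaaa' → no match — must end with 'b'
v. 'aababbb' → match
vi. 'aaabaaabab' → no match
vii → match
viii. 'aaaabaabbbb' → no match

ii, iii, v, vii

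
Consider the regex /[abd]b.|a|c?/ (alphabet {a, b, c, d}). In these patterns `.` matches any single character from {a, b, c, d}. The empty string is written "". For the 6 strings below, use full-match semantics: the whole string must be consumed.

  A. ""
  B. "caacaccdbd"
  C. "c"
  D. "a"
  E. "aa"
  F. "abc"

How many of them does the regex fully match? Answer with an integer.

A → match
B → no match
C → match
D → match
E → no match
F → match
Total matched: 4

4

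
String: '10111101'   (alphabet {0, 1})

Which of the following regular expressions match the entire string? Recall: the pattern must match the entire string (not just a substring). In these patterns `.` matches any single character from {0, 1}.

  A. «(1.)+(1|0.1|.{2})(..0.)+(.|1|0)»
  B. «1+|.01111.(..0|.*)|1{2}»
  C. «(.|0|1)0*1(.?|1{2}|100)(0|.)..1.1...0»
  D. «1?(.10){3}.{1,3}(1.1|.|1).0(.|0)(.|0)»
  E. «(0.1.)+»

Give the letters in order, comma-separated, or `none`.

B

A → no match
B → match
C → no match — must end with '0'
D → no match
E → no match — must start with '0'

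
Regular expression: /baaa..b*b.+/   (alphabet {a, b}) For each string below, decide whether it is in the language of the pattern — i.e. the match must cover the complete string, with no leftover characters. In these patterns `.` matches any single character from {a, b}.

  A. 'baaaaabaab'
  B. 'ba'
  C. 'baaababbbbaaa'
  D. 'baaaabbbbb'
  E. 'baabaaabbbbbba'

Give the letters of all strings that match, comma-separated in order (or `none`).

A, C, D

A → match
B → no match — must start with 'baaa'
C → match
D → match
E → no match — must start with 'baaa'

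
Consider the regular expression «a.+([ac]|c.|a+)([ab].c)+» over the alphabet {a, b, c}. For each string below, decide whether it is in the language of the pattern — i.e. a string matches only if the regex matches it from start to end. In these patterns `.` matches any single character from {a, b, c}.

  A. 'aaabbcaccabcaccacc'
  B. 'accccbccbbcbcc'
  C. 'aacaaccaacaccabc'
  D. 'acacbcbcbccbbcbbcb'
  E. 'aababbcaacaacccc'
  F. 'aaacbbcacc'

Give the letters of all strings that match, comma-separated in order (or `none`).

A → match
B → match
C → match
D → no match — must end with 'c'
E → no match
F → match

A, B, C, F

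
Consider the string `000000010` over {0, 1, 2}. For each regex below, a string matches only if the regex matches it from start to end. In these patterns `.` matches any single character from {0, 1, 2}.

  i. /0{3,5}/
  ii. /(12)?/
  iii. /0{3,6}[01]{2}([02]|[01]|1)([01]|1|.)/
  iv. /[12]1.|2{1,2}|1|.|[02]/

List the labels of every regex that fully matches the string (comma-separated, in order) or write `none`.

iii

i → no match
ii → no match
iii → match
iv → no match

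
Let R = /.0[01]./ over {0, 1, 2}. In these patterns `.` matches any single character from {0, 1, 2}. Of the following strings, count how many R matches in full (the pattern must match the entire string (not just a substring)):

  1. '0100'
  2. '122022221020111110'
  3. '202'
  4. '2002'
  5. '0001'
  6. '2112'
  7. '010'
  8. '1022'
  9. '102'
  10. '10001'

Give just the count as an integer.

1. '0100' → no match
2 → no match
3. '202' → no match
4. '2002' → match
5. '0001' → match
6. '2112' → no match
7. '010' → no match
8. '1022' → no match
9. '102' → no match
10. '10001' → no match
Total matched: 2

2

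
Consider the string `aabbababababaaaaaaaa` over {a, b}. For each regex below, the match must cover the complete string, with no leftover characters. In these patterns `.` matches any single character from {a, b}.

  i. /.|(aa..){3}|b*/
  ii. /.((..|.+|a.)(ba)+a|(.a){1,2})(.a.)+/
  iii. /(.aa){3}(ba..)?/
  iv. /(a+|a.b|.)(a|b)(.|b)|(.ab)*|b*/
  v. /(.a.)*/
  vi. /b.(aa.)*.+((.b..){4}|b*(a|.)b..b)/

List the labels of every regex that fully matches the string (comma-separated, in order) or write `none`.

ii

i → no match
ii → match
iii → no match
iv → no match
v → no match
vi → no match — must start with `b`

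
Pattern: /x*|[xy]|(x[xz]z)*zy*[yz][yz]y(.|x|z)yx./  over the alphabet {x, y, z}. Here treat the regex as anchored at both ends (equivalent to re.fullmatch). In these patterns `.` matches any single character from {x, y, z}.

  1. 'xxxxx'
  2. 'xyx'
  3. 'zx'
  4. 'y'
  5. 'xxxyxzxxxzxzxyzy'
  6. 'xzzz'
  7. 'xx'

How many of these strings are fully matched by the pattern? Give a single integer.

1 → match
2 → no match
3 → no match
4 → match
5 → no match
6 → no match
7 → match
Total matched: 3

3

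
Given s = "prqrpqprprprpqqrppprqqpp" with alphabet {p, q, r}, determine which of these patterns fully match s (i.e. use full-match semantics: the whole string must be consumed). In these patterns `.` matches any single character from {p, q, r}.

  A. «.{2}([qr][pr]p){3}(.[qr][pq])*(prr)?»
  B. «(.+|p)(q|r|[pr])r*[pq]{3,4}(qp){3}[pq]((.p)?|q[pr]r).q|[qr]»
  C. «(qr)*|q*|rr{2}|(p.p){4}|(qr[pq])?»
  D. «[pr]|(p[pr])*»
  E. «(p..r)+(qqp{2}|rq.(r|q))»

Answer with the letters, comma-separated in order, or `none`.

A → no match
B → no match
C → no match
D → no match
E → match

E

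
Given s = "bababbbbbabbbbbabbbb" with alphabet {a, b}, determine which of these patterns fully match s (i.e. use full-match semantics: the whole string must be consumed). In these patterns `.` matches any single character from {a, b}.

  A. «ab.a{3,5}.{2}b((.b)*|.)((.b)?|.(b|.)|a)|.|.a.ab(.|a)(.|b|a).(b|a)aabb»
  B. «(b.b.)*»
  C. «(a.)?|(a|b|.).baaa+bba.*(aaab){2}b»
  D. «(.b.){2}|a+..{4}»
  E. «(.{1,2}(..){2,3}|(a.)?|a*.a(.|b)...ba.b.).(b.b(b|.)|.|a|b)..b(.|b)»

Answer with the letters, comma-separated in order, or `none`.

A → no match
B → match
C → no match
D → no match
E → no match

B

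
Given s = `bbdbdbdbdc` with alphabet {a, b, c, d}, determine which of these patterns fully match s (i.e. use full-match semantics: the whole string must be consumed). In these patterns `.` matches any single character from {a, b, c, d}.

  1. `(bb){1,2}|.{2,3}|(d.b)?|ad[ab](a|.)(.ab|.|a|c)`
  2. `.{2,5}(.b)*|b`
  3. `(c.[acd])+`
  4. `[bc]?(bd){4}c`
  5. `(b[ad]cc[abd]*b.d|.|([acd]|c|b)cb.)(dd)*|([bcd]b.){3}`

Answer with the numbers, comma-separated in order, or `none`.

1 → no match
2 → no match
3 → no match — must start with `c`
4 → match
5 → no match

4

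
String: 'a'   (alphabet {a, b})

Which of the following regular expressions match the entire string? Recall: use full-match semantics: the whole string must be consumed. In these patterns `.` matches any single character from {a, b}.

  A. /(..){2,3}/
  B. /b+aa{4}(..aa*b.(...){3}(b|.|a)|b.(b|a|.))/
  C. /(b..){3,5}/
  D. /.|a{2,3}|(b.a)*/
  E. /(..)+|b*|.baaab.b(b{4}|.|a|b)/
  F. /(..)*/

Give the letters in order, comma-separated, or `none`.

D

A → no match
B → no match — must start with 'b'
C → no match — must start with 'b'
D → match
E → no match
F → no match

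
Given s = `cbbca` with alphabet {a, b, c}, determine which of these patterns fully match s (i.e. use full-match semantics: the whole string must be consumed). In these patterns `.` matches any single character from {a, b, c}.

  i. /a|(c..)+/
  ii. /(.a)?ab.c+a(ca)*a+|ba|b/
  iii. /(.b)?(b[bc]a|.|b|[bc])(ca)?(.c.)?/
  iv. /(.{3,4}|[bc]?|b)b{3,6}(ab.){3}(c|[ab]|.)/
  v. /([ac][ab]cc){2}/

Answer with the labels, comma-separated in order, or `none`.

iii

i → no match
ii → no match
iii → match
iv → no match
v → no match — must end with `cc`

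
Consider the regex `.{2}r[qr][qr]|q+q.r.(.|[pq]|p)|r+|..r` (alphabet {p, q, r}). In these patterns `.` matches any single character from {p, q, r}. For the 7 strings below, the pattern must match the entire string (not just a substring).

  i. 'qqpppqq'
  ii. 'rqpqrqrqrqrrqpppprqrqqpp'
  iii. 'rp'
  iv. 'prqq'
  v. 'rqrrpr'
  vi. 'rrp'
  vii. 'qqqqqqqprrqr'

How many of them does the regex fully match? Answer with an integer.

0

i → no match
ii → no match
iii → no match
iv → no match
v → no match
vi → no match
vii → no match
Total matched: 0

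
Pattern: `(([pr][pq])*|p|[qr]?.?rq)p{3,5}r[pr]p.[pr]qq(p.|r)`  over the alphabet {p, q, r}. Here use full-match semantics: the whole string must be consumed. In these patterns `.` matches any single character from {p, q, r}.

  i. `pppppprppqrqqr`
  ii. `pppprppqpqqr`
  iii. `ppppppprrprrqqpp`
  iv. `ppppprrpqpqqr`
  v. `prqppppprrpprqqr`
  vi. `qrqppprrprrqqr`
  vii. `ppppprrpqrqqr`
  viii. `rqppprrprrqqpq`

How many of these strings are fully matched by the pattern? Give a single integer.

i → match
ii → match
iii → match
iv → match
v → match
vi → match
vii → match
viii → match
Total matched: 8

8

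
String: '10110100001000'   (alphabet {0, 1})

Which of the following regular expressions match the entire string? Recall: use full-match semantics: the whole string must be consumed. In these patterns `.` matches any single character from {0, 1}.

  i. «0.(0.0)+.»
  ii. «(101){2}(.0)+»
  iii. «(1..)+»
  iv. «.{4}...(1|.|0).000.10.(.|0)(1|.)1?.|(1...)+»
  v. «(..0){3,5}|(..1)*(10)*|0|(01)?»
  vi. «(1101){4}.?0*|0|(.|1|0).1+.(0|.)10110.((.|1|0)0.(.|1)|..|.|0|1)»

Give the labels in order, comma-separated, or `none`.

ii

i → no match — must start with '0'
ii → match
iii → no match
iv → no match
v → no match
vi → no match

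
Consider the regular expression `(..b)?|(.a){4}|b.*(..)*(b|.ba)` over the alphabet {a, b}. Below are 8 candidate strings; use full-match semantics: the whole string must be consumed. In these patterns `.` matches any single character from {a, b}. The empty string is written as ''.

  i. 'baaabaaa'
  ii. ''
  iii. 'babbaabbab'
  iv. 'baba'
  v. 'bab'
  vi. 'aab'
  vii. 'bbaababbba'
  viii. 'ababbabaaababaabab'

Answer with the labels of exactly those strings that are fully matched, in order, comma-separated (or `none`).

i, ii, iii, iv, v, vi, vii

i. 'baaabaaa' → match
ii. '' → match
iii. 'babbaabbab' → match
iv. 'baba' → match
v. 'bab' → match
vi. 'aab' → match
vii. 'bbaababbba' → match
viii → no match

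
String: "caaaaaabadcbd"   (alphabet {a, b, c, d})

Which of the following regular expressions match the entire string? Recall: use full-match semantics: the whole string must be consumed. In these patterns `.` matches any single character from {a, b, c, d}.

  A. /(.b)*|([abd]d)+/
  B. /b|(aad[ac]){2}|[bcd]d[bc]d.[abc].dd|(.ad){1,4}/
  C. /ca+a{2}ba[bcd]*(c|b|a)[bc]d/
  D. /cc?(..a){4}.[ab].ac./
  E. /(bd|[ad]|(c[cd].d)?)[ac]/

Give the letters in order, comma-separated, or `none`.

C

A → no match
B → no match
C → match
D → no match
E → no match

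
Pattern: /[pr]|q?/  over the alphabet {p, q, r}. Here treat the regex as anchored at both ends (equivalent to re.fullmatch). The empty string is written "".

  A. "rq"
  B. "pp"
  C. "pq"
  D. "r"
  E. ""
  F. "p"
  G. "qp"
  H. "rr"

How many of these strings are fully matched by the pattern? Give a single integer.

3

A → no match
B → no match
C → no match
D → match
E → match
F → match
G → no match
H → no match
Total matched: 3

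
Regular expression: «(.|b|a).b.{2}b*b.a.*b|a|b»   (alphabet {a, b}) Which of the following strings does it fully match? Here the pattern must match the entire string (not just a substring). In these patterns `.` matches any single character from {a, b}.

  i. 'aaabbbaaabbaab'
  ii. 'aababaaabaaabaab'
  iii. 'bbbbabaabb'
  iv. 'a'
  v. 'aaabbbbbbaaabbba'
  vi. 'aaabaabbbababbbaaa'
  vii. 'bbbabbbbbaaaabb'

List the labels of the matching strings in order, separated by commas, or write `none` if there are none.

i → no match
ii → no match
iii. 'bbbbabaabb' → match
iv. 'a' → match
v → no match
vi → no match
vii → match

iii, iv, vii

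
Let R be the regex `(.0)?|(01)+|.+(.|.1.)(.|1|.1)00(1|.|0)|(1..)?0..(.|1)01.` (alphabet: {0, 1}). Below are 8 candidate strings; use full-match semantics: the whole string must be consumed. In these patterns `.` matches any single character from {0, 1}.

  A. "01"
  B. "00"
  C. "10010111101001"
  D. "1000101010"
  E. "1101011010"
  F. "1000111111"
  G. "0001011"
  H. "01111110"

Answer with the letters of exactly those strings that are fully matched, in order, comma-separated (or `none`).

A. "01" → match
B. "00" → match
C → match
D. "1000101010" → match
E. "1101011010" → no match
F. "1000111111" → no match
G. "0001011" → match
H. "01111110" → no match

A, B, C, D, G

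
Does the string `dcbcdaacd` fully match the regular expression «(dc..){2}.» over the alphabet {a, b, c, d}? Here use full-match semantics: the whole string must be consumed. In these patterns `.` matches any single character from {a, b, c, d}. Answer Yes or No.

No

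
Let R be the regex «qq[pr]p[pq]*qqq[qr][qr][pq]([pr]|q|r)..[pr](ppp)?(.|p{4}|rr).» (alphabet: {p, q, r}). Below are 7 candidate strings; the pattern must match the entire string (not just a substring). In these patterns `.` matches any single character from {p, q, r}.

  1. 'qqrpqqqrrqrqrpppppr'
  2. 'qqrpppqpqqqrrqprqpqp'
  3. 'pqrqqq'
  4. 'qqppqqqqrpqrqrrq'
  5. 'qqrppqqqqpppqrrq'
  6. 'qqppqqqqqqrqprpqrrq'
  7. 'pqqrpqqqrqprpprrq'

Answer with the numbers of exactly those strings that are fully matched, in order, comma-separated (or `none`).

1, 2, 4, 6

1 → match
2 → match
3. 'pqrqqq' → no match — must start with 'qq'
4 → match
5 → no match
6 → match
7 → no match — must start with 'qq'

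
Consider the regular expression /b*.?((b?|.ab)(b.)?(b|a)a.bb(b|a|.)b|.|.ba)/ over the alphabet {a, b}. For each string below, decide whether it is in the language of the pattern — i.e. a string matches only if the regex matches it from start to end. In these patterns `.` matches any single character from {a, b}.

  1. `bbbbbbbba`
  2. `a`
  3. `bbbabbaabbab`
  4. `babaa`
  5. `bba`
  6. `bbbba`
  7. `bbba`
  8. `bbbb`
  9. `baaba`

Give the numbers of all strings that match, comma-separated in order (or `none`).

1, 2, 3, 5, 6, 7, 8, 9

1 → match
2 → match
3 → match
4 → no match
5 → match
6 → match
7 → match
8 → match
9 → match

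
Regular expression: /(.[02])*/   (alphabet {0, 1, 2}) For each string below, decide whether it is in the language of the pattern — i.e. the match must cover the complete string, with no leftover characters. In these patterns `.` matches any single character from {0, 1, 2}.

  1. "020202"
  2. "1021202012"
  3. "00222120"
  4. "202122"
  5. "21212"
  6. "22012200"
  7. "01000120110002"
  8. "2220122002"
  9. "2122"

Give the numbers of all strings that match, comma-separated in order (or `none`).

1 → match
2 → no match
3 → no match
4 → no match
5 → no match
6 → no match
7 → no match
8 → match
9 → no match

1, 8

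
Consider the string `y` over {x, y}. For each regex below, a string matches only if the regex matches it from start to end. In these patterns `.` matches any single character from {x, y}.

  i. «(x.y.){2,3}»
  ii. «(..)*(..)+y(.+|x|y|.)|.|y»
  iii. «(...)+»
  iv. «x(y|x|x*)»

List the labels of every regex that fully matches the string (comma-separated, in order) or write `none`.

i → no match — must start with `x`
ii → match
iii → no match
iv → no match — must start with `x`

ii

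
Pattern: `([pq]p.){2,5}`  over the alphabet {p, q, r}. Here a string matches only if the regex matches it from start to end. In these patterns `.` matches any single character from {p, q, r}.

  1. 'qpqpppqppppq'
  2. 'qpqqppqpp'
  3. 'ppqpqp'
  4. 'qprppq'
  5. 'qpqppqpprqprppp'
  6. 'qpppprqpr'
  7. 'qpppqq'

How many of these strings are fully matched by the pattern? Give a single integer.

1 → match
2 → match
3 → no match
4 → match
5 → match
6 → match
7 → no match
Total matched: 5

5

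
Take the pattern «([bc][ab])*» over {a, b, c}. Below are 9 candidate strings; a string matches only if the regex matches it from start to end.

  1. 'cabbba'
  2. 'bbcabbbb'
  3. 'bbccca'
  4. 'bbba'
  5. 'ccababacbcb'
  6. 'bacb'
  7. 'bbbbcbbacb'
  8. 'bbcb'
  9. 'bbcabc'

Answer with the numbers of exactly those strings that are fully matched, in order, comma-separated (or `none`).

1, 2, 4, 6, 7, 8

1 → match
2 → match
3 → no match
4 → match
5 → no match
6 → match
7 → match
8 → match
9 → no match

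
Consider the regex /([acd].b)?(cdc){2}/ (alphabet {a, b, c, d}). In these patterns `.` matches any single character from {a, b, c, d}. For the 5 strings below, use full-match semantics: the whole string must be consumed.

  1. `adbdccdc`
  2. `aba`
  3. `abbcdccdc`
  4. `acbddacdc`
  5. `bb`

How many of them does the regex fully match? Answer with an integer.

1. `adbdccdc` → no match
2. `aba` → no match — must end with `cdc`
3. `abbcdccdc` → match
4. `acbddacdc` → no match
5. `bb` → no match — must end with `cdc`
Total matched: 1

1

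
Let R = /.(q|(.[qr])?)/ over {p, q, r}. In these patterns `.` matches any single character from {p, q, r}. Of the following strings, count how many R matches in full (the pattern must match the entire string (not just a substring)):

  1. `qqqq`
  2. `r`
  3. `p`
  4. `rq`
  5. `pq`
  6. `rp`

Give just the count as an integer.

1. `qqqq` → no match
2. `r` → match
3. `p` → match
4. `rq` → match
5. `pq` → match
6. `rp` → no match
Total matched: 4

4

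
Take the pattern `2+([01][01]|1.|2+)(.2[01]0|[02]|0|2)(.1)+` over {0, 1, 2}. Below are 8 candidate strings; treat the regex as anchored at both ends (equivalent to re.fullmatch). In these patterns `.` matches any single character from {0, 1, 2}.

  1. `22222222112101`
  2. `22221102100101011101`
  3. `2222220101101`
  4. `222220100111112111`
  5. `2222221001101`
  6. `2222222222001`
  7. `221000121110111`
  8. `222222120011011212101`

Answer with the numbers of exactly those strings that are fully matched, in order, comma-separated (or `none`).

1 → match
2 → match
3 → match
4 → match
5 → match
6 → match
7 → match
8 → no match

1, 2, 3, 4, 5, 6, 7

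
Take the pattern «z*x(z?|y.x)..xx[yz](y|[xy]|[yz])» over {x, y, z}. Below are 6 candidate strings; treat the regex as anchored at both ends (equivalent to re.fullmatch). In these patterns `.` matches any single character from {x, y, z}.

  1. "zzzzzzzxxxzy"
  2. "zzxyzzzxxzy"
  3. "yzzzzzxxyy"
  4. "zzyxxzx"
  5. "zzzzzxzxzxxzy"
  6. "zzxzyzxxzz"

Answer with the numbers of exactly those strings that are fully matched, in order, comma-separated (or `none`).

5, 6

1 → no match
2 → no match
3 → no match
4 → no match
5 → match
6 → match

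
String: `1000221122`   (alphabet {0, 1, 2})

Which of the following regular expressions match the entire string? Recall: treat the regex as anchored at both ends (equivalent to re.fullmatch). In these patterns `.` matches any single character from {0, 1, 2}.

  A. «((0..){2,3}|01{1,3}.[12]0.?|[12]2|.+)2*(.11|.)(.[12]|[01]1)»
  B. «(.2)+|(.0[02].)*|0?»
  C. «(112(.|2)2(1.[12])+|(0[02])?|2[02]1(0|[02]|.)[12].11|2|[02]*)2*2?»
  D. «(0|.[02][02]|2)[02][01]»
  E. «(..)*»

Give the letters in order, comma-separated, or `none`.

A, E

A → match
B → no match
C → no match
D → no match
E → match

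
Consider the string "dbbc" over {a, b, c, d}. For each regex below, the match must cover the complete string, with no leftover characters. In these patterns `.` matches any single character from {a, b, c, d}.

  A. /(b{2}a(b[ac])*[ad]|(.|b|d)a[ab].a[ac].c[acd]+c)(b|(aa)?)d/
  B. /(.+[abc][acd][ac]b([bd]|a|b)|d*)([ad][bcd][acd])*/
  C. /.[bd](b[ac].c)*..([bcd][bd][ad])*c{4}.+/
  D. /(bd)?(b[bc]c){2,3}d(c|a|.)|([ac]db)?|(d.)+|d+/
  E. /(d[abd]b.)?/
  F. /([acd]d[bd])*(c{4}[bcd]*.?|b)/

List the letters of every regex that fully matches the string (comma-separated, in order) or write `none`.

A → no match — must end with "d"
B → no match
C → no match
D → no match
E → match
F → no match

E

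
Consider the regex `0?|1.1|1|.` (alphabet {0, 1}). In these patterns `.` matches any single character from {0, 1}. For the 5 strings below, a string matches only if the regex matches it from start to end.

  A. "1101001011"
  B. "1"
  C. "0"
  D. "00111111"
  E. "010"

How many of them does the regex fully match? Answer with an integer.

A. "1101001011" → no match
B. "1" → match
C. "0" → match
D. "00111111" → no match
E. "010" → no match
Total matched: 2

2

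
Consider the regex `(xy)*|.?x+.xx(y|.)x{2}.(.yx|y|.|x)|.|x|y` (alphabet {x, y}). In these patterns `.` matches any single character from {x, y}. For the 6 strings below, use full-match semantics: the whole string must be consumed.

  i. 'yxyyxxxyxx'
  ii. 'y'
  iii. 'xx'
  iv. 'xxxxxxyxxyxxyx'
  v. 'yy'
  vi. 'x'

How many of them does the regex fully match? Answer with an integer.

3

i → no match
ii → match
iii → no match
iv → match
v → no match
vi → match
Total matched: 3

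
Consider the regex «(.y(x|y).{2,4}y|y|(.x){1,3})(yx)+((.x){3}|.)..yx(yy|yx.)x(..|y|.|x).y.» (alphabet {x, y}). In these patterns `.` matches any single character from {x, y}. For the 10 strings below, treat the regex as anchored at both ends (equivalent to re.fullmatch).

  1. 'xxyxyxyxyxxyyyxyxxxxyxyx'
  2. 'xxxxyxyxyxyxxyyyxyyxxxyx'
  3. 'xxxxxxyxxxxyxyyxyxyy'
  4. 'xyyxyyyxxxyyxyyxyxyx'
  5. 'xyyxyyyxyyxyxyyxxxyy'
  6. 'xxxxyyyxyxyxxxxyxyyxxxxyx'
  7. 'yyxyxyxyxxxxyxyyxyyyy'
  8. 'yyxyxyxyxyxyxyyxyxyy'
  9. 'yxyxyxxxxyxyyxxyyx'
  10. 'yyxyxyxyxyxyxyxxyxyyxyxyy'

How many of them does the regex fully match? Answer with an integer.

9

1 → match
2 → match
3 → match
4 → match
5 → match
6 → no match
7 → match
8 → match
9 → match
10 → match
Total matched: 9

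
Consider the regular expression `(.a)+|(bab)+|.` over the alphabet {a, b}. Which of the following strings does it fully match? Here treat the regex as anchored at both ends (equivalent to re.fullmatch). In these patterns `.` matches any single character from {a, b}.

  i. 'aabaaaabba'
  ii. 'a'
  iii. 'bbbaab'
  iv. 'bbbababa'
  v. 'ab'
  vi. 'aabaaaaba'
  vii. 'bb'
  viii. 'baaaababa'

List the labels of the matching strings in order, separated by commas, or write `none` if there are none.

i → no match
ii → match
iii → no match
iv → no match
v → no match
vi → no match
vii → no match
viii → no match

ii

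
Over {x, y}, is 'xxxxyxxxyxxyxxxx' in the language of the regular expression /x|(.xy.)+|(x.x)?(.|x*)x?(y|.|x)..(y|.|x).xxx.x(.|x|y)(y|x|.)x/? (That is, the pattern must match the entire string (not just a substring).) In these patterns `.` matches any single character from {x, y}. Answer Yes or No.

No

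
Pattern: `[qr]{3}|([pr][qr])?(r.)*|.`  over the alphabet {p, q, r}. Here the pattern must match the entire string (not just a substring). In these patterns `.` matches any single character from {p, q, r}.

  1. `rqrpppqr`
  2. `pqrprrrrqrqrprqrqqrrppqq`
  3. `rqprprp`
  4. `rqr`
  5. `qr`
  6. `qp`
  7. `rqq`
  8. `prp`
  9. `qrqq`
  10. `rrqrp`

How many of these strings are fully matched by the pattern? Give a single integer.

2

1. `rqrpppqr` → no match
2 → no match
3. `rqprprp` → no match
4. `rqr` → match
5. `qr` → no match
6. `qp` → no match
7. `rqq` → match
8. `prp` → no match
9. `qrqq` → no match
10. `rrqrp` → no match
Total matched: 2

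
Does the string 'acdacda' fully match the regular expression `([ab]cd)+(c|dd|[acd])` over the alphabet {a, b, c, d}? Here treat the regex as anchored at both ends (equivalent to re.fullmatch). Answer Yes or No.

Yes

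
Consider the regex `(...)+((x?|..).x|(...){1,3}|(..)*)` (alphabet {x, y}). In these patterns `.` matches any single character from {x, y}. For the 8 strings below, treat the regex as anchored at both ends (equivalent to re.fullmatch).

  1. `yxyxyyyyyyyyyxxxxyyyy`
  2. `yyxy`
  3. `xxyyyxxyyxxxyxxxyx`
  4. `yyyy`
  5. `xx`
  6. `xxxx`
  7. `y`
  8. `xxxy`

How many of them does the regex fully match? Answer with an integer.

2

1 → match
2 → no match
3 → match
4 → no match
5 → no match
6 → no match
7 → no match
8 → no match
Total matched: 2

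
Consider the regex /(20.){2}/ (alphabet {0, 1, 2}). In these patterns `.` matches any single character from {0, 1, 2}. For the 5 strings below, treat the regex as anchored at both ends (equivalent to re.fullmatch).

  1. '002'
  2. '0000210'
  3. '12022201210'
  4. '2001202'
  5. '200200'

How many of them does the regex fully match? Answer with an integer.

1

1 → no match — must start with '20'
2 → no match — must start with '20'
3 → no match — must start with '20'
4 → no match
5 → match
Total matched: 1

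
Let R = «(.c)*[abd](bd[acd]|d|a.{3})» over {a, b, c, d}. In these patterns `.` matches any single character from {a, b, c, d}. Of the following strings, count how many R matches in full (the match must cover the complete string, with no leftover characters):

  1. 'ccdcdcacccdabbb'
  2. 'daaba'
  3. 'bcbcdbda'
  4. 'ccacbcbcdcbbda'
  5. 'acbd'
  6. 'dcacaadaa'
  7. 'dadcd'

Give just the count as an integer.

1 → match
2 → match
3 → match
4 → match
5 → match
6 → match
7 → match
Total matched: 7

7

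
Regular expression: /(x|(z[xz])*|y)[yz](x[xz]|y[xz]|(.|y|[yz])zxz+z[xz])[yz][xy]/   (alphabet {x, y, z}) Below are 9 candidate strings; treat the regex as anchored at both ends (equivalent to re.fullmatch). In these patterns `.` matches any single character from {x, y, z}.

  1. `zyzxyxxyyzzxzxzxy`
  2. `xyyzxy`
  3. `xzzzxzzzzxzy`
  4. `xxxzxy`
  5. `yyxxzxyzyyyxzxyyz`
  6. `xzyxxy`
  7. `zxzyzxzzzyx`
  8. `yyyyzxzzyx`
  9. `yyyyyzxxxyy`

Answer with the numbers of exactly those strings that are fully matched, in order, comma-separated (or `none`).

3, 7

1 → no match
2 → no match
3 → match
4 → no match
5 → no match
6 → no match
7 → match
8 → no match
9 → no match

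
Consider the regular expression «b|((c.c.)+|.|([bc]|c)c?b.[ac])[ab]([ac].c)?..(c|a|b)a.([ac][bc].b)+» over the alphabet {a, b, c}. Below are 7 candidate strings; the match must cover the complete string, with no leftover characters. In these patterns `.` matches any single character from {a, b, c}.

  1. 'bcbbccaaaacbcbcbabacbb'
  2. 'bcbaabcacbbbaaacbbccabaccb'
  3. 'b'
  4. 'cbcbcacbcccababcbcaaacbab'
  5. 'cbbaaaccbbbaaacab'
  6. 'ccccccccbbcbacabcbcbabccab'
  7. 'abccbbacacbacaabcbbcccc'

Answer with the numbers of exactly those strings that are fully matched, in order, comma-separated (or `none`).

2, 3, 4, 5, 6

1 → no match
2 → match
3 → match
4 → match
5 → match
6 → match
7 → no match — must end with 'b'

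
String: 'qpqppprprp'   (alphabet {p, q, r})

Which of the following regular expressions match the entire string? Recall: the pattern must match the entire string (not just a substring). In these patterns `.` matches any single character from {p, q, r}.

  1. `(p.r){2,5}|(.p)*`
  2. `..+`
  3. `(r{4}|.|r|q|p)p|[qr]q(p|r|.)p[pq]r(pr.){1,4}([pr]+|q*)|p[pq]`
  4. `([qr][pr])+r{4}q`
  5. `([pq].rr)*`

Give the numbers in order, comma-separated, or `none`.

1, 2

1 → match
2 → match
3 → no match
4 → no match — must end with 'rq'
5 → no match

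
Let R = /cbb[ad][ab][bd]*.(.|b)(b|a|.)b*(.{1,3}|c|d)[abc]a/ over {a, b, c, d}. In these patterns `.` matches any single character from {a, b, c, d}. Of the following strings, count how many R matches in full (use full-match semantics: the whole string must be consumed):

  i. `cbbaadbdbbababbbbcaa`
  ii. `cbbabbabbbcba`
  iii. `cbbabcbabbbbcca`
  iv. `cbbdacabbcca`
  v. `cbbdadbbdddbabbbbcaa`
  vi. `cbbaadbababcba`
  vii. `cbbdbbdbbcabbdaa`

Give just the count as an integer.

i → match
ii → match
iii → match
iv → match
v → match
vi → match
vii → match
Total matched: 7

7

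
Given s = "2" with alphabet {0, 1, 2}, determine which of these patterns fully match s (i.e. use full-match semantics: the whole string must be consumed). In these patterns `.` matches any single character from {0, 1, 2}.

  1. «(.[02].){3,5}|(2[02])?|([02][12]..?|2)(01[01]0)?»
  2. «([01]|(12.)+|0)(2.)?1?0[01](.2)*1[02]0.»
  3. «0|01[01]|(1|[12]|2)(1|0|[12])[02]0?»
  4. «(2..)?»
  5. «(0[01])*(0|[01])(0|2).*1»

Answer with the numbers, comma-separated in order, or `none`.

1

1 → match
2 → no match
3 → no match
4 → no match
5 → no match — must end with "1"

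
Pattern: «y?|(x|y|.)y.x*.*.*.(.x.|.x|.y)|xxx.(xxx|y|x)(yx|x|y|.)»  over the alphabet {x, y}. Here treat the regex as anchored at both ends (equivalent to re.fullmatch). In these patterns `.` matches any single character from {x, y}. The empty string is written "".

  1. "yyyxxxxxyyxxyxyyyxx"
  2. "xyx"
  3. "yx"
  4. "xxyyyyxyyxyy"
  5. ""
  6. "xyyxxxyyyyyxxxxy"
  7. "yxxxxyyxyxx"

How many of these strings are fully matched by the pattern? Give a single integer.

1 → match
2 → no match
3 → no match
4 → no match
5 → match
6 → match
7 → no match
Total matched: 3

3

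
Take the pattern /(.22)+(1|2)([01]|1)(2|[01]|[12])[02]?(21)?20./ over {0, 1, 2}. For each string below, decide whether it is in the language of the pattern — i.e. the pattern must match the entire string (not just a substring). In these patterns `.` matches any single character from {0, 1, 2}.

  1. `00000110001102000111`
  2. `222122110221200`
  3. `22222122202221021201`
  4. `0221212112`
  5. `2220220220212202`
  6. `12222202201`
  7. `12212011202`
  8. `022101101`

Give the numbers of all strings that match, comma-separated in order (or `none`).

2

1 → no match
2 → match
3 → no match
4 → no match
5 → no match
6 → no match
7 → no match
8 → no match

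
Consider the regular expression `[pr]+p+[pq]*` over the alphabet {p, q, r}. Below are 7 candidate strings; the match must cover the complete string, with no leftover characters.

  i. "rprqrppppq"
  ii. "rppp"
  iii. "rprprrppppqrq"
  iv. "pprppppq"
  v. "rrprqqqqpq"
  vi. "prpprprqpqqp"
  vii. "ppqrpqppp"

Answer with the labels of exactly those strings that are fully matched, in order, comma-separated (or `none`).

i. "rprqrppppq" → no match
ii. "rppp" → match
iii → no match
iv. "pprppppq" → match
v. "rrprqqqqpq" → no match
vi. "prpprprqpqqp" → no match
vii. "ppqrpqppp" → no match

ii, iv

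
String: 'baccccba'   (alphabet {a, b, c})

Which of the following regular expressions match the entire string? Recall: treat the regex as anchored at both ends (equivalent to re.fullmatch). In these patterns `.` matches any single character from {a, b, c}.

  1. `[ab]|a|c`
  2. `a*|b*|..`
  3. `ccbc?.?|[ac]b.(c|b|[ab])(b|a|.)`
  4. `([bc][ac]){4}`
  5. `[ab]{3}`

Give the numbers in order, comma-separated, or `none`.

4

1 → no match
2 → no match
3 → no match
4 → match
5 → no match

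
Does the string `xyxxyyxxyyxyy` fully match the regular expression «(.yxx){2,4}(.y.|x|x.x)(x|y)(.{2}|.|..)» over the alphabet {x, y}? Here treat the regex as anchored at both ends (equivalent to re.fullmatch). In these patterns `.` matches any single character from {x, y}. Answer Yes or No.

Yes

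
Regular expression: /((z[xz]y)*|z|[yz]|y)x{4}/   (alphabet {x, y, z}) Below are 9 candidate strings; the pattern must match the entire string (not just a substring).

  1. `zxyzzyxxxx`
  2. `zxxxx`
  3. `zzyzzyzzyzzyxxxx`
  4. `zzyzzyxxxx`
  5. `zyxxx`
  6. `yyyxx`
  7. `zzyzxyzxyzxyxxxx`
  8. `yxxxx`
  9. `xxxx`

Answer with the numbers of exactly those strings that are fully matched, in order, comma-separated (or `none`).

1, 2, 3, 4, 7, 8, 9

1 → match
2 → match
3 → match
4 → match
5 → no match
6 → no match
7 → match
8 → match
9 → match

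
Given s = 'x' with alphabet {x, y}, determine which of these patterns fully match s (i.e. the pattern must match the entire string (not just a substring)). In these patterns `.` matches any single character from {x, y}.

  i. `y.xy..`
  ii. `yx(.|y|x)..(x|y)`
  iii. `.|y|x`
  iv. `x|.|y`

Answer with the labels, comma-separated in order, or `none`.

iii, iv

i → no match — must start with 'y'
ii → no match — must start with 'yx'
iii → match
iv → match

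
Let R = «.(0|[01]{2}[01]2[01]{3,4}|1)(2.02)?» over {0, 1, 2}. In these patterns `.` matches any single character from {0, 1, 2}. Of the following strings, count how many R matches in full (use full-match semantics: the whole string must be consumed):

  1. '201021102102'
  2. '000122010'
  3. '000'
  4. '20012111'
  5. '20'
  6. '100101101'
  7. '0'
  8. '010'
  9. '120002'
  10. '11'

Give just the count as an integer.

4

1. '201021102102' → match
2. '000122010' → no match
3. '000' → no match
4. '20012111' → match
5. '20' → match
6. '100101101' → no match
7. '0' → no match
8. '010' → no match
9. '120002' → no match
10. '11' → match
Total matched: 4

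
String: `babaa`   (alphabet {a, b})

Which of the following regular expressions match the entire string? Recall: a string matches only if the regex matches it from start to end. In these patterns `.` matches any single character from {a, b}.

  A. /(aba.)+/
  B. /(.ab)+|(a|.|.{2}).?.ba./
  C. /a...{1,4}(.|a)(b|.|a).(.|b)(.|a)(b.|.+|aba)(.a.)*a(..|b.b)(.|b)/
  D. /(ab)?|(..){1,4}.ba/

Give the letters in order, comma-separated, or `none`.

A → no match — must start with `aba`
B → match
C → no match — must start with `a`
D → no match

B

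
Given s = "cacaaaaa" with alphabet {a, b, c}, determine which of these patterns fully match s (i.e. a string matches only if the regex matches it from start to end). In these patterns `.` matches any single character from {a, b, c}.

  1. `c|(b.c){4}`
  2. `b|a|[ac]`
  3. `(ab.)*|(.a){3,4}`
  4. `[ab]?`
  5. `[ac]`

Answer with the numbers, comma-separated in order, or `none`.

1 → no match — must end with "c"
2 → no match
3 → match
4 → no match
5 → no match

3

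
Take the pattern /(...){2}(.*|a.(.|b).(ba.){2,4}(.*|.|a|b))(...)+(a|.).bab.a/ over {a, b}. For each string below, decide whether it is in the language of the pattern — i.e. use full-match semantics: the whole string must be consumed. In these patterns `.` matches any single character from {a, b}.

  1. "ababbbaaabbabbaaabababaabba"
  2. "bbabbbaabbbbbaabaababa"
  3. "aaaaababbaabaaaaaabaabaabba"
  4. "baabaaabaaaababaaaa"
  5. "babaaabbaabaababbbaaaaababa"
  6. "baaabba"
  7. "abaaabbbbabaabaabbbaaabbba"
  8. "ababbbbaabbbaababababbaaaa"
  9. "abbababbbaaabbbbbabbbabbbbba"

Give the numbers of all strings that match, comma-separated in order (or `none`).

none

1 → no match
2 → no match
3 → no match
4 → no match
5 → no match
6 → no match
7 → no match
8 → no match
9 → no match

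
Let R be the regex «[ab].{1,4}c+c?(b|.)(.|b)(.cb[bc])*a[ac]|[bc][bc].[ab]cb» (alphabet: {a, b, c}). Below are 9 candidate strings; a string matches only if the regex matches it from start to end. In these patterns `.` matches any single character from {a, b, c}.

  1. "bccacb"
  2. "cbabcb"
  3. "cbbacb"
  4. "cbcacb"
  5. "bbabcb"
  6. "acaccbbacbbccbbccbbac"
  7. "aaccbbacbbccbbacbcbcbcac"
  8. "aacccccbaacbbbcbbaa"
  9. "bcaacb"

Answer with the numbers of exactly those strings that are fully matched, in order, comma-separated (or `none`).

1 → match
2 → match
3 → match
4 → match
5 → match
6 → match
7 → match
8 → match
9 → match

1, 2, 3, 4, 5, 6, 7, 8, 9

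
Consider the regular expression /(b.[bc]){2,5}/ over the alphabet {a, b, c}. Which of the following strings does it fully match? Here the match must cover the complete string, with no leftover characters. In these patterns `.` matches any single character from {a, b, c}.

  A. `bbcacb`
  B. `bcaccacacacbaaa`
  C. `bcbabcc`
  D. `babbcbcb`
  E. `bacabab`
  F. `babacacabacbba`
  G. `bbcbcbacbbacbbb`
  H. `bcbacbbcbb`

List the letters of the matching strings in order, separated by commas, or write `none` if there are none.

none

A → no match
B → no match
C → no match
D → no match
E → no match
F → no match
G → no match
H → no match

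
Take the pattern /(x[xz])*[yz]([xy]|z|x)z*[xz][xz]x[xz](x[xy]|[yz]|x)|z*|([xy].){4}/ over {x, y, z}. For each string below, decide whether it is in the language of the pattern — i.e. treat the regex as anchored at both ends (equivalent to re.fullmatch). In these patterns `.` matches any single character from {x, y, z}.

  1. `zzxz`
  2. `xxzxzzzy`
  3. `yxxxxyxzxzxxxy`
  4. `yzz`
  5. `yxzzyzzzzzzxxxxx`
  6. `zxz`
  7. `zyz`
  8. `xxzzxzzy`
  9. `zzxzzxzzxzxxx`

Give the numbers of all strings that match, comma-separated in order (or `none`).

1. `zzxz` → no match
2. `xxzxzzzy` → no match
3 → no match
4. `yzz` → no match
5 → no match
6. `zxz` → no match
7. `zyz` → no match
8. `xxzzxzzy` → no match
9 → no match

none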